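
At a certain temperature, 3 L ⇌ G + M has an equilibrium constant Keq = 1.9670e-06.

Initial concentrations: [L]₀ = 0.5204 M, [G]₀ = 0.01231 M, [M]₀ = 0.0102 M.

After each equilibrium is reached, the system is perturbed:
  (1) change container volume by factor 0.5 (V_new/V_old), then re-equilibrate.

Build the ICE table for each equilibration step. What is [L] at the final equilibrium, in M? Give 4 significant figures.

Q₀ = 8.9094e-04 vs Keq = 1.9670e-06 ⇒ Q>K, reverse
Step 1:
                    L           G           M
  init         0.5204     0.01231      0.0102
  Δ           0.03016    -0.01005    -0.01005
  eq           0.5506    0.002256  1.4554e-04
  solve Keq expr → x = -0.01005; check Q = 1.9670e-06
Then change container volume by factor 0.5 (V_new/V_old).
Step 2:
                    L           G           M
  init          1.101    0.004511  2.9108e-04
  Δ       -7.7513e-04  2.5838e-04  2.5838e-04
  eq              1.1    0.004769  5.4945e-04
  solve Keq expr → x = 2.5838e-04; check Q = 1.9670e-06

[L]_eq = 1.1 M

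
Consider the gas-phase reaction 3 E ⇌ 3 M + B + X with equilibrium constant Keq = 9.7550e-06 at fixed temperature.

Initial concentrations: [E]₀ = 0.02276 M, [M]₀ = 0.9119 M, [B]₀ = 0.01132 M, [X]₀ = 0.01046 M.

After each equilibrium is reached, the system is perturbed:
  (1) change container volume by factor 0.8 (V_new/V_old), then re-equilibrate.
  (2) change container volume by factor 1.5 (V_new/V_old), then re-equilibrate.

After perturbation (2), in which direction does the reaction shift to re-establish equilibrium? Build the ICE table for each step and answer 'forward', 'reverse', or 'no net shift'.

Direction: forward

Q₀ = 7.616 vs Keq = 9.7550e-06 ⇒ Q>K, reverse
Step 1:
                  E         M         B         X
  Initial   0.02276    0.9119   0.01132   0.01046
  Change    0.03137  -0.03137  -0.01046  -0.01046
  Equil     0.05413    0.8805 8.6263e-04 2.6275e-06
  solve Keq expr → x = -0.01046; check Q = 9.7550e-06
Then change container volume by factor 0.8 (V_new/V_old).
Step 2:
                  E         M         B         X
  Initial   0.06767     1.101  0.001078 3.2844e-06
  Change  3.5391e-06 -3.5391e-06 -1.1797e-06 -1.1797e-06
  Equil     0.06767     1.101  0.001077 2.1046e-06
  solve Keq expr → x = -1.1797e-06; check Q = 9.7550e-06
Then change container volume by factor 1.5 (V_new/V_old).
Step 3:
                  E         M         B         X
  Initial   0.04511    0.7338 7.1807e-04 1.4031e-06
  Change  -5.2351e-06 5.2351e-06 1.7450e-06 1.7450e-06
  Equil     0.04511    0.7338 7.1981e-04 3.1481e-06
  solve Keq expr → x = 1.7450e-06; check Q = 9.7550e-06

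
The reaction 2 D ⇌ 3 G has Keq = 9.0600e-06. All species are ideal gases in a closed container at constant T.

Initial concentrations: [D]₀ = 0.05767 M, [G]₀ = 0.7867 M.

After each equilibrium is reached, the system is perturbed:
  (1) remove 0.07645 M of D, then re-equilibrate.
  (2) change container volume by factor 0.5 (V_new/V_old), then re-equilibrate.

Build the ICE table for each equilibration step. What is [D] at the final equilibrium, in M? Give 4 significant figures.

Q₀ = 146.4 vs Keq = 9.0600e-06 ⇒ Q>K, reverse
Step 1:
                  D         G
  Initial   0.05767    0.7867
  Change     0.5149   -0.7723
  Equil      0.5726   0.01437
  solve Keq expr → x = -0.2574; check Q = 9.0600e-06
Then remove 0.07645 M of D.
Step 2:
                  D         G
  Initial    0.4961   0.01437
  Change  8.6314e-04 -0.001295
  Equil       0.497   0.01308
  solve Keq expr → x = -4.3157e-04; check Q = 9.0600e-06
Then change container volume by factor 0.5 (V_new/V_old).
Step 3:
                  D         G
  Initial    0.9939   0.02616
  Change   0.003565 -0.005347
  Equil      0.9975   0.02081
  solve Keq expr → x = -0.001782; check Q = 9.0600e-06

[D]_eq = 0.9975 M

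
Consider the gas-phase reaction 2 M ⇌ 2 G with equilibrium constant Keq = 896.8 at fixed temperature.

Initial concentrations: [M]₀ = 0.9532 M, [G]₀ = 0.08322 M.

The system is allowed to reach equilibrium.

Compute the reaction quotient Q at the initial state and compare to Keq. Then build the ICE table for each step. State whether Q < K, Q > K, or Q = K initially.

Q₀ = 0.007622; Q < K (proceeds forward)

Q₀ = 0.007622 vs Keq = 896.8 ⇒ Q<K, forward
Step 1:
                  M         G
  init       0.9532   0.08322
  Δ         -0.9197    0.9197
  eq        0.03349     1.003
  solve Keq expr → x = 0.4599; check Q = 896.8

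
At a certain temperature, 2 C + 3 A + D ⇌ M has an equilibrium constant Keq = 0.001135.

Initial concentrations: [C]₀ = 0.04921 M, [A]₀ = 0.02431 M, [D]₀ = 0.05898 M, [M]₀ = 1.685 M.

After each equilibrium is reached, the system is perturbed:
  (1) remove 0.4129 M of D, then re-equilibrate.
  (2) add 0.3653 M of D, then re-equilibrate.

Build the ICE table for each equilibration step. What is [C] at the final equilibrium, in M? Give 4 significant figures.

Q₀ = 8.2117e+08 vs Keq = 0.001135 ⇒ Q>K, reverse
Step 1:
                    C           A           D           M
  Initial     0.04921     0.02431     0.05898       1.685
  Change        2.449       3.674       1.225      -1.225
  Equil         2.499       3.699       1.284      0.4603
  solve Keq expr → x = -1.225; check Q = 0.001135
Then remove 0.4129 M of D.
Step 2:
                    C           A           D           M
  Initial       2.499       3.699      0.8708      0.4603
  Change       0.1053      0.1579     0.05263    -0.05263
  Equil         2.604       3.856      0.9235      0.4076
  solve Keq expr → x = -0.05263; check Q = 0.001135
Then add 0.3653 M of D.
Step 3:
                    C           A           D           M
  Initial       2.604       3.856       1.289      0.4076
  Change      -0.0945     -0.1418    -0.04725     0.04725
  Equil         2.509       3.715       1.242      0.4549
  solve Keq expr → x = 0.04725; check Q = 0.001135

[C]_eq = 2.509 M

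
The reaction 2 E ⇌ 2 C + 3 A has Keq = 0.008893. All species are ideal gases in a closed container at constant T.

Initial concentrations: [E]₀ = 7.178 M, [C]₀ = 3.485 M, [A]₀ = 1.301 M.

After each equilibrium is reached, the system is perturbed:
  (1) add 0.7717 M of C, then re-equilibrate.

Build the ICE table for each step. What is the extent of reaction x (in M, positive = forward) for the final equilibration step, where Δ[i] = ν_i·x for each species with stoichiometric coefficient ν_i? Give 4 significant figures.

Q₀ = 0.5191 vs Keq = 0.008893 ⇒ Q>K, reverse
Step 1:
                   E          C          A
  init         7.178      3.485      1.301
  Δ           0.5998    -0.5998    -0.8997
  eq           7.778      2.885     0.4013
  solve Keq expr → x = -0.2999; check Q = 0.008893
Then add 0.7717 M of C.
Step 2:
                   E          C          A
  init         7.778      3.657     0.4013
  Δ          0.03683   -0.03683   -0.05525
  eq           7.815       3.62     0.3461
  solve Keq expr → x = -0.01842; check Q = 0.008893

x = -0.01842 M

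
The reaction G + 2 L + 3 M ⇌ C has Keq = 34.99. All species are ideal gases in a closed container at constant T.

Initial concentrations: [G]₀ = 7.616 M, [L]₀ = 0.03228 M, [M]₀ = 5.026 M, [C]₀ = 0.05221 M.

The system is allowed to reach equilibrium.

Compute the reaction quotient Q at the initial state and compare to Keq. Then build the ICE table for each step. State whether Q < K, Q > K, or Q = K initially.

Q₀ = 0.05182 vs Keq = 34.99 ⇒ Q<K, forward
Step 1:
                    G           L           M           C
  Initial       7.616     0.03228       5.026     0.05221
  Change     -0.01542    -0.03084    -0.04627     0.01542
  Equil         7.601    0.001435        4.98     0.06763
  solve Keq expr → x = 0.01542; check Q = 34.99

Q₀ = 0.05182; Q < K (proceeds forward)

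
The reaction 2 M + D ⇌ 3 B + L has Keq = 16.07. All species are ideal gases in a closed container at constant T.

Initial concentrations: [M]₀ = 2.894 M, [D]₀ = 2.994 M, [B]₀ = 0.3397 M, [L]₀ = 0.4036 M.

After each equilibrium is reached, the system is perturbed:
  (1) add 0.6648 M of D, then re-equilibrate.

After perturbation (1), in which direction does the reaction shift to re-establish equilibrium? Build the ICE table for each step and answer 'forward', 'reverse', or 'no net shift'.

Direction: forward

Q₀ = 6.3094e-04 vs Keq = 16.07 ⇒ Q<K, forward
Step 1:
                  M         D         B         L
  init        2.894     2.994    0.3397    0.4036
  Δ          -1.824   -0.9121     2.736    0.9121
  eq           1.07     2.082     3.076     1.316
  solve Keq expr → x = 0.9121; check Q = 16.07
Then add 0.6648 M of D.
Step 2:
                  M         D         B         L
  init         1.07     2.747     3.076     1.316
  Δ         -0.0705  -0.03525    0.1058   0.03525
  eq         0.9993     2.711     3.182     1.351
  solve Keq expr → x = 0.03525; check Q = 16.07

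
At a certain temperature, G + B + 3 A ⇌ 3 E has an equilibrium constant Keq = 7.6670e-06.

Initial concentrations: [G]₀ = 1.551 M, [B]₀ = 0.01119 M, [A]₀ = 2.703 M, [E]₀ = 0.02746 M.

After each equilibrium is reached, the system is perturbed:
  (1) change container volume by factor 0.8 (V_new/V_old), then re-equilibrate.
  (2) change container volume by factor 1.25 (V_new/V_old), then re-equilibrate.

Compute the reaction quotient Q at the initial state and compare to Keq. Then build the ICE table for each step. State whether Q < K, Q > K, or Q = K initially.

Q₀ = 6.0412e-05; Q > K (proceeds reverse)

Q₀ = 6.0412e-05 vs Keq = 7.6670e-06 ⇒ Q>K, reverse
Step 1:
                    G           B           A           E
  init          1.551     0.01119       2.703     0.02746
  Δ           0.00403     0.00403     0.01209    -0.01209
  eq            1.555     0.01522       2.715     0.01537
  solve Keq expr → x = -0.00403; check Q = 7.6670e-06
Then change container volume by factor 0.8 (V_new/V_old).
Step 2:
                    G           B           A           E
  init          1.944     0.01902       3.394     0.01921
  Δ       -9.0109e-04 -9.0109e-04   -0.002703    0.002703
  eq            1.943     0.01812       3.391     0.02192
  solve Keq expr → x = 9.0109e-04; check Q = 7.6670e-06
Then change container volume by factor 1.25 (V_new/V_old).
Step 3:
                    G           B           A           E
  init          1.554      0.0145       2.713     0.01753
  Δ        7.2087e-04  7.2087e-04    0.002163   -0.002163
  eq            1.555     0.01522       2.715     0.01537
  solve Keq expr → x = -7.2087e-04; check Q = 7.6670e-06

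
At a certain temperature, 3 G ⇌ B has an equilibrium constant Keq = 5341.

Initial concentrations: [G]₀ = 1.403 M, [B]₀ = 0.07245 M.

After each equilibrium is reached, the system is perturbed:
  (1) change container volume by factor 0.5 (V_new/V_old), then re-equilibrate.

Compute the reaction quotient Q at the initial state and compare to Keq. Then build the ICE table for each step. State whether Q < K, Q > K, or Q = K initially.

Q₀ = 0.02623; Q < K (proceeds forward)

Q₀ = 0.02623 vs Keq = 5341 ⇒ Q<K, forward
Step 1:
                    G           B
  I             1.403     0.07245
  C            -1.357      0.4523
  E           0.04614      0.5247
  solve Keq expr → x = 0.4523; check Q = 5341
Then change container volume by factor 0.5 (V_new/V_old).
Step 2:
                    G           B
  I           0.09229       1.049
  C          -0.03394     0.01131
  E           0.05834       1.061
  solve Keq expr → x = 0.01131; check Q = 5341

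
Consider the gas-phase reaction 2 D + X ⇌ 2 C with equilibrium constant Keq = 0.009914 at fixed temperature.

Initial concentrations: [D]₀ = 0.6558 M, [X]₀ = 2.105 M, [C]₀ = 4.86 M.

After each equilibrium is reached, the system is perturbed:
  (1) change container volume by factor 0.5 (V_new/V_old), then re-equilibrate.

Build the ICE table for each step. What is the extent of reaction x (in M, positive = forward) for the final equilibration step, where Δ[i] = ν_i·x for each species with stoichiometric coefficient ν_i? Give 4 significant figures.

x = 0.2811 M

Q₀ = 26.09 vs Keq = 0.009914 ⇒ Q>K, reverse
Step 1:
                  D         X         C
  Initial    0.6558     2.105      4.86
  Change      3.937     1.969    -3.937
  Equil       4.593     4.074     0.923
  solve Keq expr → x = -1.969; check Q = 0.009914
Then change container volume by factor 0.5 (V_new/V_old).
Step 2:
                  D         X         C
  Initial     9.186     8.147     1.846
  Change    -0.5622   -0.2811    0.5622
  Equil       8.623     7.866     2.408
  solve Keq expr → x = 0.2811; check Q = 0.009914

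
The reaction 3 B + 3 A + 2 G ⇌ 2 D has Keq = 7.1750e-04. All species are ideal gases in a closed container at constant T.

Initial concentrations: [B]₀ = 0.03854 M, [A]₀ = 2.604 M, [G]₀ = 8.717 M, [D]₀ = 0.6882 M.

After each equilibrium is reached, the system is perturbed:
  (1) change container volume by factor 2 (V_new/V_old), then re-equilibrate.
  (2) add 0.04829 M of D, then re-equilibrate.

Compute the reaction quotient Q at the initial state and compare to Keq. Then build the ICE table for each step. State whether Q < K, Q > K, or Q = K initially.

Q₀ = 6.166 vs Keq = 7.1750e-04 ⇒ Q>K, reverse
Step 1:
                   B          A          G          D
  Initial    0.03854      2.604      8.717     0.6882
  Change      0.4267     0.4267     0.2845    -0.2845
  Equil       0.4653      3.031      9.001     0.4037
  solve Keq expr → x = -0.1422; check Q = 7.1750e-04
Then change container volume by factor 2 (V_new/V_old).
Step 2:
                   B          A          G          D
  Initial     0.2326      1.515      4.501     0.2019
  Change      0.1894     0.1894     0.1262    -0.1262
  Equil        0.422      1.705      4.627    0.07562
  solve Keq expr → x = -0.06312; check Q = 7.1750e-04
Then add 0.04829 M of D.
Step 3:
                   B          A          G          D
  Initial      0.422      1.705      4.627     0.1239
  Change     0.04668    0.04668    0.03112   -0.03112
  Equil       0.4687      1.751      4.658    0.09279
  solve Keq expr → x = -0.01556; check Q = 7.1750e-04

Q₀ = 6.166; Q > K (proceeds reverse)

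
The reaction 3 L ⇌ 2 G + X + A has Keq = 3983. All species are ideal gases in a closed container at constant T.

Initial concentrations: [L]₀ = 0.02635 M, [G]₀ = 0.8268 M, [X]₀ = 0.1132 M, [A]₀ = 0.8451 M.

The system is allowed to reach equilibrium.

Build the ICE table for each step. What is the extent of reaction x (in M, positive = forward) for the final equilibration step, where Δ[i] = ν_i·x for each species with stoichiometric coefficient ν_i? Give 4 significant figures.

Q₀ = 3574 vs Keq = 3983 ⇒ Q<K, forward
Step 1:
                  L         G         X         A
  I         0.02635    0.8268    0.1132    0.8451
  C       -8.9596e-04 5.9731e-04 2.9865e-04 2.9865e-04
  E         0.02545    0.8274    0.1135    0.8454
  solve Keq expr → x = 2.9865e-04; check Q = 3983

x = 2.9865e-04 M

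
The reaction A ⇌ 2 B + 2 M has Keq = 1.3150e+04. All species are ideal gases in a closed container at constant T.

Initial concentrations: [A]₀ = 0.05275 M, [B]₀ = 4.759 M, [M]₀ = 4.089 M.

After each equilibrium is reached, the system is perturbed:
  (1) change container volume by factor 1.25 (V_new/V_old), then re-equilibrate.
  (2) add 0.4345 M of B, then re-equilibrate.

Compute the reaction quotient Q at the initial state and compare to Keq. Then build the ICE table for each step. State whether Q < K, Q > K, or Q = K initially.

Q₀ = 7179; Q < K (proceeds forward)

Q₀ = 7179 vs Keq = 1.3150e+04 ⇒ Q<K, forward
Step 1:
                    A           B           M
  Initial     0.05275       4.759       4.089
  Change     -0.02274     0.04549     0.04549
  Equil       0.03001       4.804       4.134
  solve Keq expr → x = 0.02274; check Q = 1.3150e+04
Then change container volume by factor 1.25 (V_new/V_old).
Step 2:
                    A           B           M
  Initial     0.02401       3.844       3.308
  Change      -0.0114     0.02279     0.02279
  Equil       0.01261       3.866        3.33
  solve Keq expr → x = 0.0114; check Q = 1.3150e+04
Then add 0.4345 M of B.
Step 3:
                    A           B           M
  Initial     0.01261       4.301        3.33
  Change     0.002897   -0.005794   -0.005794
  Equil       0.01551       4.295       3.325
  solve Keq expr → x = -0.002897; check Q = 1.3150e+04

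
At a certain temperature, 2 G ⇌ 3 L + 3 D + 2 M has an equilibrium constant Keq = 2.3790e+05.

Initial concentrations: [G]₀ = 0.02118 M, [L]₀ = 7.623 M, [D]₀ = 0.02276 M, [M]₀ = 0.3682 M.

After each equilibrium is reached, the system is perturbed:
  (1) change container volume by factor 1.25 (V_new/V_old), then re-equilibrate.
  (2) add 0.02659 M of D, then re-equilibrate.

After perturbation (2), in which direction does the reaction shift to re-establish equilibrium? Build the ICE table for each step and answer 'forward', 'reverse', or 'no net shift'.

Direction: reverse

Q₀ = 1.578 vs Keq = 2.3790e+05 ⇒ Q<K, forward
Step 1:
                  G         L         D         M
  I         0.02118     7.623   0.02276    0.3682
  C        -0.02097   0.03145   0.03145   0.02097
  E       2.1327e-04     7.654   0.05421    0.3892
  solve Keq expr → x = 0.01048; check Q = 2.3790e+05
Then change container volume by factor 1.25 (V_new/V_old).
Step 2:
                  G         L         D         M
  I       1.7062e-04     6.124   0.04337    0.3113
  C       -8.2859e-05 1.2429e-04 1.2429e-04 8.2859e-05
  E       8.7757e-05     6.124   0.04349    0.3114
  solve Keq expr → x = 4.1429e-05; check Q = 2.3790e+05
Then add 0.02659 M of D.
Step 3:
                  G         L         D         M
  I       8.7757e-05     6.124   0.07008    0.3114
  C       9.1164e-05 -1.3675e-04 -1.3675e-04 -9.1164e-05
  E       1.7892e-04     6.124   0.06995    0.3113
  solve Keq expr → x = -4.5582e-05; check Q = 2.3790e+05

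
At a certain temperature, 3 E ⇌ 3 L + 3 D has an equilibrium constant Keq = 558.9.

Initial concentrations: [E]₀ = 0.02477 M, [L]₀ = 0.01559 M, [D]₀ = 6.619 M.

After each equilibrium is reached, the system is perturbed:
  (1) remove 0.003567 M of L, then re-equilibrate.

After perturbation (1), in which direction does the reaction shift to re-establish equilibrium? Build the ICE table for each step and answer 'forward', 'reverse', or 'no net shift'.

Q₀ = 72.3 vs Keq = 558.9 ⇒ Q<K, forward
Step 1:
                  E         L         D
  Initial   0.02477   0.01559     6.619
  Change  -0.006778  0.006778  0.006778
  Equil     0.01799   0.02237     6.626
  solve Keq expr → x = 0.002259; check Q = 558.9
Then remove 0.003567 M of L.
Step 2:
                  E         L         D
  Initial   0.01799    0.0188     6.626
  Change  -0.001588  0.001588  0.001588
  Equil      0.0164   0.02039     6.627
  solve Keq expr → x = 5.2932e-04; check Q = 558.9

Direction: forward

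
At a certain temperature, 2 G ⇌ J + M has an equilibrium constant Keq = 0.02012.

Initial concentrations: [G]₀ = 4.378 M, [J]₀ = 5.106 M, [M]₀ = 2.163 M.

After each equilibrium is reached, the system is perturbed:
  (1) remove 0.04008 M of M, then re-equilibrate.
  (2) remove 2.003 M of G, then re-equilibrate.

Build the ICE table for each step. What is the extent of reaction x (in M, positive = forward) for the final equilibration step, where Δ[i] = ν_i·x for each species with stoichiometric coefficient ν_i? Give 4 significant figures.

Q₀ = 0.5762 vs Keq = 0.02012 ⇒ Q>K, reverse
Step 1:
                   G          J          M
  Initial      4.378      5.106      2.163
  Change       3.563     -1.781     -1.781
  Equil        7.941      3.325     0.3816
  solve Keq expr → x = -1.781; check Q = 0.02012
Then remove 0.04008 M of M.
Step 2:
                   G          J          M
  Initial      7.941      3.325     0.3415
  Change     -0.0615    0.03075    0.03075
  Equil        7.879      3.355     0.3723
  solve Keq expr → x = 0.03075; check Q = 0.02012
Then remove 2.003 M of G.
Step 3:
                   G          J          M
  Initial      5.876      3.355     0.3723
  Change       0.272     -0.136     -0.136
  Equil        6.148      3.219     0.2363
  solve Keq expr → x = -0.136; check Q = 0.02012

x = -0.136 M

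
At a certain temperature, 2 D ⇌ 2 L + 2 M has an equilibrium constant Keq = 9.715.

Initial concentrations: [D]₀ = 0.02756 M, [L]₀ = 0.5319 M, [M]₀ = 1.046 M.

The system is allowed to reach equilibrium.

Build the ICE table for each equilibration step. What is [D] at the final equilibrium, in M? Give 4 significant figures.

[D]_eq = 0.13 M

Q₀ = 407.5 vs Keq = 9.715 ⇒ Q>K, reverse
Step 1:
                   D          L          M
  I          0.02756     0.5319      1.046
  C           0.1024    -0.1024    -0.1024
  E             0.13     0.4295     0.9436
  solve Keq expr → x = -0.05122; check Q = 9.715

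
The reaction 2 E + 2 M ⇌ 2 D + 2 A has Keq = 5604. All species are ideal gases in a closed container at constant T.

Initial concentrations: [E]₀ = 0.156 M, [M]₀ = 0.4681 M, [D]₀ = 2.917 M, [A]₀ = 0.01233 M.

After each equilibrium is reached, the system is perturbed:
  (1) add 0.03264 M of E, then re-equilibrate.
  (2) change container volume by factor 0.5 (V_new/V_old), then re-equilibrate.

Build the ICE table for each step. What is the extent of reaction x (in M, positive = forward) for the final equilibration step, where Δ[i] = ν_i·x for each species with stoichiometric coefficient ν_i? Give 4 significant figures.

Q₀ = 0.2426 vs Keq = 5604 ⇒ Q<K, forward
Step 1:
                  E         M         D         A
  I           0.156    0.4681     2.917   0.01233
  C         -0.1375   -0.1375    0.1375    0.1375
  E         0.01849    0.3306     3.055    0.1498
  solve Keq expr → x = 0.06875; check Q = 5604
Then add 0.03264 M of E.
Step 2:
                  E         M         D         A
  I         0.05113    0.3306     3.055    0.1498
  C        -0.02713  -0.02713   0.02713   0.02713
  E         0.02401    0.3035     3.082     0.177
  solve Keq expr → x = 0.01356; check Q = 5604
Then change container volume by factor 0.5 (V_new/V_old).
Step 3:
                  E         M         D         A
  I         0.04801    0.6069     6.163    0.3539
  C               0         0         0         0
  E         0.04801    0.6069     6.163    0.3539
  solve Keq expr → x = 0; check Q = 5604

x = 0 M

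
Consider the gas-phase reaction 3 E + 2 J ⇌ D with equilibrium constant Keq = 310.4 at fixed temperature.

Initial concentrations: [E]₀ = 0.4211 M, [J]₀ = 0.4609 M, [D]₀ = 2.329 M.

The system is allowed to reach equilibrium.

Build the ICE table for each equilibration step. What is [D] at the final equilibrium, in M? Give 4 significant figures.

[D]_eq = 2.352 M

Q₀ = 146.8 vs Keq = 310.4 ⇒ Q<K, forward
Step 1:
                    E           J           D
  I            0.4211      0.4609       2.329
  C           -0.0683    -0.04553     0.02277
  E            0.3528      0.4154       2.352
  solve Keq expr → x = 0.02277; check Q = 310.4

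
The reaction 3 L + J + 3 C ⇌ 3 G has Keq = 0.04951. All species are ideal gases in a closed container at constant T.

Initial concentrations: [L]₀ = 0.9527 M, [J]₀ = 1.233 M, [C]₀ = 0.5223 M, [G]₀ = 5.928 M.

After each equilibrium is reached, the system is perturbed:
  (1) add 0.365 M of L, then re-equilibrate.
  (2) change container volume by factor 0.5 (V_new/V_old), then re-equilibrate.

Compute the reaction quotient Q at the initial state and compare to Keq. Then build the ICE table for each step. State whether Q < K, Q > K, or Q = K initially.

Q₀ = 1371 vs Keq = 0.04951 ⇒ Q>K, reverse
Step 1:
                  L         J         C         G
  Initial    0.9527     1.233    0.5223     5.928
  Change      2.143    0.7145     2.143    -2.143
  Equil       3.096     1.947     2.666     3.785
  solve Keq expr → x = -0.7145; check Q = 0.04951
Then add 0.365 M of L.
Step 2:
                  L         J         C         G
  Initial     3.461     1.947     2.666     3.785
  Change     -0.112  -0.03734    -0.112     0.112
  Equil       3.349      1.91     2.554     3.897
  solve Keq expr → x = 0.03734; check Q = 0.04951
Then change container volume by factor 0.5 (V_new/V_old).
Step 3:
                  L         J         C         G
  Initial     6.698      3.82     5.107     7.793
  Change     -1.662   -0.5539    -1.662     1.662
  Equil       5.036     3.266     3.446     9.455
  solve Keq expr → x = 0.5539; check Q = 0.04951

Q₀ = 1371; Q > K (proceeds reverse)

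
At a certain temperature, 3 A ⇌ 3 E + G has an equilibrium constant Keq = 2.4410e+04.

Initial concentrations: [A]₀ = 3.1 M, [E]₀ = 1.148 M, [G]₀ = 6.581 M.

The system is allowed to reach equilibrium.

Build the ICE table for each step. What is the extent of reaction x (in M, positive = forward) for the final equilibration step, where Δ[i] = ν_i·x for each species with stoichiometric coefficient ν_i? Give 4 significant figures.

x = 0.9437 M

Q₀ = 0.3342 vs Keq = 2.4410e+04 ⇒ Q<K, forward
Step 1:
                   A          E          G
  I              3.1      1.148      6.581
  C           -2.831      2.831     0.9437
  E           0.2688      3.979      7.525
  solve Keq expr → x = 0.9437; check Q = 2.4410e+04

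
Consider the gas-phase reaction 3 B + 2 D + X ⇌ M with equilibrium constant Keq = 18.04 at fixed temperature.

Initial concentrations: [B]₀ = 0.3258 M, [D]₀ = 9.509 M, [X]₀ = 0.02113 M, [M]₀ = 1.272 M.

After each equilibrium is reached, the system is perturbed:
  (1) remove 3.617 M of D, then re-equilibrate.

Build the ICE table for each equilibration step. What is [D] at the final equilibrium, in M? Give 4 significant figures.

Q₀ = 19.25 vs Keq = 18.04 ⇒ Q>K, reverse
Step 1:
                    B           D           X           M
  init         0.3258       9.509     0.02113       1.272
  Δ          0.002596    0.001731  8.6543e-04 -8.6543e-04
  eq           0.3284       9.511       0.022       1.271
  solve Keq expr → x = -8.6543e-04; check Q = 18.04
Then remove 3.617 M of D.
Step 2:
                    B           D           X           M
  init         0.3284       5.894       0.022       1.271
  Δ           0.04671     0.03114     0.01557    -0.01557
  eq           0.3751       5.925     0.03757       1.256
  solve Keq expr → x = -0.01557; check Q = 18.04

[D]_eq = 5.925 M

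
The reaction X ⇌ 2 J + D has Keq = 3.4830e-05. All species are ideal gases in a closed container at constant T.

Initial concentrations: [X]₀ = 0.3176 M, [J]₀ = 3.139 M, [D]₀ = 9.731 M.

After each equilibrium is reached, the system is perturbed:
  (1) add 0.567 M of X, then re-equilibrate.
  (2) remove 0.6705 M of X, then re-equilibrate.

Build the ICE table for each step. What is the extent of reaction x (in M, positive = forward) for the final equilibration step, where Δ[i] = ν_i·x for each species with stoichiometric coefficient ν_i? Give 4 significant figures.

Q₀ = 301.9 vs Keq = 3.4830e-05 ⇒ Q>K, reverse
Step 1:
                    X           J           D
  Initial      0.3176       3.139       9.731
  Change        1.568      -3.136      -1.568
  Equil         1.886    0.002837       8.163
  solve Keq expr → x = -1.568; check Q = 3.4830e-05
Then add 0.567 M of X.
Step 2:
                    X           J           D
  Initial       2.453    0.002837       8.163
  Change  -1.9915e-04  3.9830e-04  1.9915e-04
  Equil         2.452    0.003235       8.163
  solve Keq expr → x = 1.9915e-04; check Q = 3.4830e-05
Then remove 0.6705 M of X.
Step 3:
                    X           J           D
  Initial       1.782    0.003235       8.163
  Change   2.3860e-04 -4.7720e-04 -2.3860e-04
  Equil         1.782    0.002758       8.163
  solve Keq expr → x = -2.3860e-04; check Q = 3.4830e-05

x = -2.3860e-04 M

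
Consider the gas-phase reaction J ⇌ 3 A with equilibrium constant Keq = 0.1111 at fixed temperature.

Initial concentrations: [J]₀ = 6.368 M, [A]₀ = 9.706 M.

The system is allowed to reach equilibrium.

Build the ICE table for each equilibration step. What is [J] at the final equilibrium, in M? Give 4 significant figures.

[J]_eq = 9.267 M

Q₀ = 143.6 vs Keq = 0.1111 ⇒ Q>K, reverse
Step 1:
                    J           A
  Initial       6.368       9.706
  Change        2.899      -8.696
  Equil         9.267        1.01
  solve Keq expr → x = -2.899; check Q = 0.1111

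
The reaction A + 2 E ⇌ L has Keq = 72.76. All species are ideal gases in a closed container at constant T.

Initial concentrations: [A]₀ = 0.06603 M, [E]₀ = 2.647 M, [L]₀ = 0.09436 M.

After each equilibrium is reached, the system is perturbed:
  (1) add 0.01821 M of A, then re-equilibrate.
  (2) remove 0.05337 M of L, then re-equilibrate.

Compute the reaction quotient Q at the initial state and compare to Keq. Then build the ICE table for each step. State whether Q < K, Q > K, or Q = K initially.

Q₀ = 0.204 vs Keq = 72.76 ⇒ Q<K, forward
Step 1:
                    A           E           L
  init        0.06603       2.647     0.09436
  Δ          -0.06568     -0.1314     0.06568
  eq       3.4757e-04       2.516        0.16
  solve Keq expr → x = 0.06568; check Q = 72.76
Then add 0.01821 M of A.
Step 2:
                    A           E           L
  init        0.01856       2.516        0.16
  Δ          -0.01816    -0.03632     0.01816
  eq       3.9843e-04       2.479      0.1782
  solve Keq expr → x = 0.01816; check Q = 72.76
Then remove 0.05337 M of L.
Step 3:
                    A           E           L
  init     3.9843e-04       2.479      0.1248
  Δ       -1.1901e-04 -2.3802e-04  1.1901e-04
  eq       2.7942e-04       2.479       0.125
  solve Keq expr → x = 1.1901e-04; check Q = 72.76

Q₀ = 0.204; Q < K (proceeds forward)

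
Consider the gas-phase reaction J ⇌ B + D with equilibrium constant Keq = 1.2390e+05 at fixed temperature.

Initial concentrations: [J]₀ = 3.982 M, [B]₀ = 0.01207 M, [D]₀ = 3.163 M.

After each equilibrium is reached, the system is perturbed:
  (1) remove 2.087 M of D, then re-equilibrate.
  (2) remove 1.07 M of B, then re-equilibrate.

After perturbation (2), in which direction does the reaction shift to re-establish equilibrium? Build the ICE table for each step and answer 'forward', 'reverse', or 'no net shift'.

Q₀ = 0.009587 vs Keq = 1.2390e+05 ⇒ Q<K, forward
Step 1:
                    J           B           D
  init          3.982     0.01207       3.163
  Δ            -3.982       3.982       3.982
  eq       2.3031e-04       3.994       7.145
  solve Keq expr → x = 3.982; check Q = 1.2390e+05
Then remove 2.087 M of D.
Step 2:
                    J           B           D
  init     2.3031e-04       3.994       5.058
  Δ       -6.7268e-05  6.7268e-05  6.7268e-05
  eq       1.6304e-04       3.994       5.058
  solve Keq expr → x = 6.7268e-05; check Q = 1.2390e+05
Then remove 1.07 M of B.
Step 3:
                    J           B           D
  init     1.6304e-04       2.924       5.058
  Δ       -4.3677e-05  4.3677e-05  4.3677e-05
  eq       1.1936e-04       2.924       5.058
  solve Keq expr → x = 4.3677e-05; check Q = 1.2390e+05

Direction: forward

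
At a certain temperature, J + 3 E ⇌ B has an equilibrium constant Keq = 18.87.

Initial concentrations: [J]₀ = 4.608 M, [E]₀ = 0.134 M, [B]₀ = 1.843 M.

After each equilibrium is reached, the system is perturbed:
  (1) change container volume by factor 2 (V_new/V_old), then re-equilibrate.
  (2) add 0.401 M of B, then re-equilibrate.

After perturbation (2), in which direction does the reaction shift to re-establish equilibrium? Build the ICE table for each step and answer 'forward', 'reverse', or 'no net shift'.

Direction: reverse

Q₀ = 166.2 vs Keq = 18.87 ⇒ Q>K, reverse
Step 1:
                    J           E           B
  init          4.608       0.134       1.843
  Δ           0.04649      0.1395    -0.04649
  eq            4.654      0.2735       1.797
  solve Keq expr → x = -0.04649; check Q = 18.87
Then change container volume by factor 2 (V_new/V_old).
Step 2:
                    J           E           B
  init          2.327      0.1367      0.8983
  Δ           0.04353      0.1306    -0.04353
  eq            2.371      0.2673      0.8547
  solve Keq expr → x = -0.04353; check Q = 18.87
Then add 0.401 M of B.
Step 3:
                    J           E           B
  init          2.371      0.2673       1.256
  Δ           0.01171     0.03513    -0.01171
  eq            2.382      0.3025       1.244
  solve Keq expr → x = -0.01171; check Q = 18.87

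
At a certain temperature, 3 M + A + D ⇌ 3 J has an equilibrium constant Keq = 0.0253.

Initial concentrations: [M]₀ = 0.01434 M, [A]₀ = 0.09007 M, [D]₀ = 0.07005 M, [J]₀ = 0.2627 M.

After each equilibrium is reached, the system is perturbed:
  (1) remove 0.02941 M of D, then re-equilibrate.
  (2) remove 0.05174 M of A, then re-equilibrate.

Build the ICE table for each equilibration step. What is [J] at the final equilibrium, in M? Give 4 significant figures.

[J]_eq = 0.01855 M

Q₀ = 9.7442e+05 vs Keq = 0.0253 ⇒ Q>K, reverse
Step 1:
                   M          A          D          J
  I          0.01434    0.09007    0.07005     0.2627
  C           0.2406    0.08021    0.08021    -0.2406
  E            0.255     0.1703     0.1503    0.02206
  solve Keq expr → x = -0.08021; check Q = 0.0253
Then remove 0.02941 M of D.
Step 2:
                   M          A          D          J
  I            0.255     0.1703     0.1209    0.02206
  C         0.001388 4.6269e-04 4.6269e-04  -0.001388
  E           0.2564     0.1707     0.1213    0.02067
  solve Keq expr → x = -4.6269e-04; check Q = 0.0253
Then remove 0.05174 M of A.
Step 3:
                   M          A          D          J
  I           0.2564      0.119     0.1213    0.02067
  C          0.00212 7.0652e-04 7.0652e-04   -0.00212
  E           0.2585     0.1197      0.122    0.01855
  solve Keq expr → x = -7.0652e-04; check Q = 0.0253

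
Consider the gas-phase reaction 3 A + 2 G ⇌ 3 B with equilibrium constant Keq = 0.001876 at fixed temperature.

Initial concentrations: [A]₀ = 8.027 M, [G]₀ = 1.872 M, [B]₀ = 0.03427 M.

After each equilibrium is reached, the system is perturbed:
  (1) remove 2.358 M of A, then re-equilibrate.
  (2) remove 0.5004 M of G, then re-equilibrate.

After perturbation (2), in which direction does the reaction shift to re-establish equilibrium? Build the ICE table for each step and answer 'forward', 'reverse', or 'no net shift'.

Q₀ = 2.2206e-08 vs Keq = 0.001876 ⇒ Q<K, forward
Step 1:
                  A         G         B
  I           8.027     1.872   0.03427
  C         -0.9649   -0.6433    0.9649
  E           7.062     1.229    0.9992
  solve Keq expr → x = 0.3216; check Q = 0.001876
Then remove 2.358 M of A.
Step 2:
                  A         G         B
  I           4.704     1.229    0.9992
  C          0.2401    0.1601   -0.2401
  E           4.944     1.389    0.7591
  solve Keq expr → x = -0.08004; check Q = 0.001876
Then remove 0.5004 M of G.
Step 3:
                  A         G         B
  I           4.944    0.8884    0.7591
  C          0.1398   0.09317   -0.1398
  E           5.084    0.9816    0.6193
  solve Keq expr → x = -0.04658; check Q = 0.001876

Direction: reverse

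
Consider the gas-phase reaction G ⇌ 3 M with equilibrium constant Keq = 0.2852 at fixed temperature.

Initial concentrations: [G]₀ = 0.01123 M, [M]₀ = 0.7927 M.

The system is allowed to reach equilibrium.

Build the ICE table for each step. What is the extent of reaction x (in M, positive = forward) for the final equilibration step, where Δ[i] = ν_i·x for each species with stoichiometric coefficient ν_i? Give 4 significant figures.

x = -0.1458 M

Q₀ = 44.36 vs Keq = 0.2852 ⇒ Q>K, reverse
Step 1:
                  G         M
  I         0.01123    0.7927
  C          0.1458   -0.4375
  E          0.1571    0.3552
  solve Keq expr → x = -0.1458; check Q = 0.2852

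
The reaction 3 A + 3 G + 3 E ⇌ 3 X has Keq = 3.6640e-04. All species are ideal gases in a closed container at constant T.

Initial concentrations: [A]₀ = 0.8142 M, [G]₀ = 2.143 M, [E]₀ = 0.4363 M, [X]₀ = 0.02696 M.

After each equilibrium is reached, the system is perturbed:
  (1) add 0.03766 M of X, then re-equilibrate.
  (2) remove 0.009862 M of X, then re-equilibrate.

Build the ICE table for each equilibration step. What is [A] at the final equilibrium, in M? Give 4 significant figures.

Q₀ = 4.4416e-05 vs Keq = 3.6640e-04 ⇒ Q<K, forward
Step 1:
                    A           G           E           X
  Initial      0.8142       2.143      0.4363     0.02696
  Change     -0.02271    -0.02271    -0.02271     0.02271
  Equil        0.7915        2.12      0.4136     0.04967
  solve Keq expr → x = 0.007569; check Q = 3.6640e-04
Then add 0.03766 M of X.
Step 2:
                    A           G           E           X
  Initial      0.7915        2.12      0.4136     0.08733
  Change      0.03103     0.03103     0.03103    -0.03103
  Equil        0.8225       2.151      0.4446      0.0563
  solve Keq expr → x = -0.01034; check Q = 3.6640e-04
Then remove 0.009862 M of X.
Step 3:
                    A           G           E           X
  Initial      0.8225       2.151      0.4446     0.04644
  Change    -0.008089   -0.008089   -0.008089    0.008089
  Equil        0.8144       2.143      0.4365     0.05452
  solve Keq expr → x = 0.002696; check Q = 3.6640e-04

[A]_eq = 0.8144 M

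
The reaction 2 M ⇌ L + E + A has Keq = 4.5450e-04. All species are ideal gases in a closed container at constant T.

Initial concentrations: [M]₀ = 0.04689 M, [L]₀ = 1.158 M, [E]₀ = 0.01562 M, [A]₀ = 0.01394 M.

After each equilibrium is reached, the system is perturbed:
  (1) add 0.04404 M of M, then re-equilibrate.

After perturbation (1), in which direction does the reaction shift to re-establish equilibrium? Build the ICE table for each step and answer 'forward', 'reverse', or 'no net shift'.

Q₀ = 0.1147 vs Keq = 4.5450e-04 ⇒ Q>K, reverse
Step 1:
                   M          L          E          A
  Initial    0.04689      1.158    0.01562    0.01394
  Change      0.0262    -0.0131    -0.0131    -0.0131
  Equil      0.07309      1.145   0.002521 8.4113e-04
  solve Keq expr → x = -0.0131; check Q = 4.5450e-04
Then add 0.04404 M of M.
Step 2:
                   M          L          E          A
  Initial     0.1171      1.145   0.002521 8.4113e-04
  Change   -0.001539 7.6958e-04 7.6958e-04 7.6958e-04
  Equil       0.1156      1.146   0.003291   0.001611
  solve Keq expr → x = 7.6958e-04; check Q = 4.5450e-04

Direction: forward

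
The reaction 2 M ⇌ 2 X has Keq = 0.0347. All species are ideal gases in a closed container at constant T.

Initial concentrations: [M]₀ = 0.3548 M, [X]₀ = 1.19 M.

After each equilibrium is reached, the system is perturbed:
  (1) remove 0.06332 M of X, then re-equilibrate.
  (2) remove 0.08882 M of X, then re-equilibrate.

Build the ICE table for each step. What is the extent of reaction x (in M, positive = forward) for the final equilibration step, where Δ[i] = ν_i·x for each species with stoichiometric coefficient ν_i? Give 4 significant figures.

x = 0.03744 M

Q₀ = 11.25 vs Keq = 0.0347 ⇒ Q>K, reverse
Step 1:
                    M           X
  I            0.3548        1.19
  C            0.9474     -0.9474
  E             1.302      0.2426
  solve Keq expr → x = -0.4737; check Q = 0.0347
Then remove 0.06332 M of X.
Step 2:
                    M           X
  I             1.302      0.1793
  C          -0.05338     0.05338
  E             1.249      0.2326
  solve Keq expr → x = 0.02669; check Q = 0.0347
Then remove 0.08882 M of X.
Step 3:
                    M           X
  I             1.249      0.1438
  C          -0.07487     0.07487
  E             1.174      0.2187
  solve Keq expr → x = 0.03744; check Q = 0.0347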